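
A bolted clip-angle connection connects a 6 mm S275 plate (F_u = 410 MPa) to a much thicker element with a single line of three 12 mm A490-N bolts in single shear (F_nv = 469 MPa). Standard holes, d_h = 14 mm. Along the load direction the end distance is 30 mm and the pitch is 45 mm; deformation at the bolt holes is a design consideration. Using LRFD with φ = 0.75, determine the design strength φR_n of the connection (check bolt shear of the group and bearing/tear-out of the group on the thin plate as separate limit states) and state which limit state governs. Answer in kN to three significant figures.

119 kN (bolt shear governs)

Bolt shear: A_b = π·12²/4 = 113.1 mm²; R_n = 469 × 113.1 × 3 × 1 / 1000 = 159.1 kN → 0.75 × 159.1 = 119 kN.
Bearing (1.2 l_c t F_u ≤ 2.4 d t F_u): upper limit = 2.4·12·6·410 / 1000 = 70.85 kN.
  Edge l_c = 30 − 14/2 = 23 → r_n = 67.9 kN; interior l_c = 45 − 14 = 31 → r_n = 70.85 kN.
  R_n,bearing = 1·67.9 + 2·70.85 = 209.6 kN → 0.75 × 209.6 = 157 kN.
Bolt shear governs: 119 kN.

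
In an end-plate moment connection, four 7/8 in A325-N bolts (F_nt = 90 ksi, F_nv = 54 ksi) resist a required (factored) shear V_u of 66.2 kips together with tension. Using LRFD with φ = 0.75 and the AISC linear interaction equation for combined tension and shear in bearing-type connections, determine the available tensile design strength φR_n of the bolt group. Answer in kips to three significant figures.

101 kips

A_b = π·0.875²/4 = 0.6013 in²; f_rv = 66.2 / (4 × 0.6013) = 27.52 ksi.
F'_nt = 1.3 F_nt − (F_nt / φF_nv) f_rv = 1.3·90 − (90/(0.75·54))·27.52 = 55.84 ksi, capped at F_nt → F'_nt = 55.84 ksi.
R_n = F'_nt · A_b · n = 55.84 × 0.6013 × 4 = 134.3 kips.
Design strength φR_n = 0.75 × 134.3 = 101 kips.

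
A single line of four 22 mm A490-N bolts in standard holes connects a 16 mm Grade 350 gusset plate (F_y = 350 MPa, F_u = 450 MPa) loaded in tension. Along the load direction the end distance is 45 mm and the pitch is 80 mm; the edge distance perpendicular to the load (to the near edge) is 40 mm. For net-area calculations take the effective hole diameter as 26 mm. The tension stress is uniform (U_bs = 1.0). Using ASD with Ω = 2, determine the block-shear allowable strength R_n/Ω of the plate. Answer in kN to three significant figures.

516 kN

Shear plane L_v = 45 + 3·80 = 285 mm; A_gv = 285 × 16 = 4560 mm².
A_nv = (285 − 3.5·26) × 16 = 3104 mm².
A_nt = (40 − 0.5·26) × 16 = 432 mm².
0.6 F_u A_nv = 838.1 kN; 0.6 F_y A_gv = 957.6 kN → shear rupture governs the shear term.
R_n = 838.1 + 1.0 × 450 × 432 / 1000 = 1032 kN.
Allowable strength R_n/Ω = 1032 / 2 = 516 kN.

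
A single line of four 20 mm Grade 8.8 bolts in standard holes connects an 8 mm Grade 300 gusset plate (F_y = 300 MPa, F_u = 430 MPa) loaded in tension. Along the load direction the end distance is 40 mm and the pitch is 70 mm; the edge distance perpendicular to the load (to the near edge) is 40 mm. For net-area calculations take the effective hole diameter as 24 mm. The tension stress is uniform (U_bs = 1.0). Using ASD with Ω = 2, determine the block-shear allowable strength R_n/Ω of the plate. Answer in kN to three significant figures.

Shear plane L_v = 40 + 3·70 = 250 mm; A_gv = 250 × 8 = 2000 mm².
A_nv = (250 − 3.5·24) × 8 = 1328 mm².
A_nt = (40 − 0.5·24) × 8 = 224 mm².
0.6 F_u A_nv = 342.6 kN; 0.6 F_y A_gv = 360 kN → shear rupture governs the shear term.
R_n = 342.6 + 1.0 × 430 × 224 / 1000 = 438.9 kN.
Allowable strength R_n/Ω = 438.9 / 2 = 219 kN.

219 kN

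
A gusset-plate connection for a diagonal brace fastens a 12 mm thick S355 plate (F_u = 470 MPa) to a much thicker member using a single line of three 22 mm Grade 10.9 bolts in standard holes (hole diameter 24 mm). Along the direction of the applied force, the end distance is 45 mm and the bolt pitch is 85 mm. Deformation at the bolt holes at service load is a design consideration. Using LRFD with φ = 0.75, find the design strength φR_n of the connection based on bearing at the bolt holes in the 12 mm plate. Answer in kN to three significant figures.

Per bolt r_n = 1.2 l_c t F_u ≤ 2.4 d t F_u; upper limit = 2.4 × 22 × 12 × 470 / 1000 = 297.8 kN.
Edge bolt: l_c = 45 − 24/2 = 33 mm → 1.2 × 33 × 12 × 470 / 1000 = 223.3 → r_n = 223.3 kN.
Interior bolts: l_c = 85 − 24 = 61 mm → 1.2 × 61 × 12 × 470 / 1000 = 412.8 → r_n = 297.8 kN.
R_n = 1 × 223.3 + 2 × 297.8 = 818.9 kN.
Design strength φR_n = 0.75 × 818.9 = 614 kN.

614 kN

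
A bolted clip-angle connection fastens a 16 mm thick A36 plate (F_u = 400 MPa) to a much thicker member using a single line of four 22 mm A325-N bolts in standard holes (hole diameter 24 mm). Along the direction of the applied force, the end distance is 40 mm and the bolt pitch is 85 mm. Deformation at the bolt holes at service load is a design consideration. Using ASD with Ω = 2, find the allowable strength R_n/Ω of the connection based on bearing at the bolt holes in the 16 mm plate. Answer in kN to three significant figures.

614 kN

Per bolt r_n = 1.2 l_c t F_u ≤ 2.4 d t F_u; upper limit = 2.4 × 22 × 16 × 400 / 1000 = 337.9 kN.
Edge bolt: l_c = 40 − 24/2 = 28 mm → 1.2 × 28 × 16 × 400 / 1000 = 215 → r_n = 215 kN.
Interior bolts: l_c = 85 − 24 = 61 mm → 1.2 × 61 × 16 × 400 / 1000 = 468.5 → r_n = 337.9 kN.
R_n = 1 × 215 + 3 × 337.9 = 1229 kN.
Allowable strength R_n/Ω = 1229 / 2 = 614 kN.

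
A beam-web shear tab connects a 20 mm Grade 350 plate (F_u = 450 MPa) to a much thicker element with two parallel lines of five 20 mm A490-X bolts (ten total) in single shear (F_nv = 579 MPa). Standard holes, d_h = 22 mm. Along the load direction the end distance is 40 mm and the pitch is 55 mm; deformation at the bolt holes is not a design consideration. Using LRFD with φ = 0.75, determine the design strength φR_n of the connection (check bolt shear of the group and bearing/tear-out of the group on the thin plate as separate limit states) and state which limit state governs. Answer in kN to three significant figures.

1360 kN (bolt shear governs)

Bolt shear: A_b = π·20²/4 = 314.2 mm²; R_n = 579 × 314.2 × 10 × 1 / 1000 = 1819 kN → 0.75 × 1819 = 1360 kN.
Bearing (1.5 l_c t F_u ≤ 3.0 d t F_u): upper limit = 3.0·20·20·450 / 1000 = 540 kN.
  Edge l_c = 40 − 22/2 = 29 → r_n = 391.5 kN; interior l_c = 55 − 22 = 33 → r_n = 445.5 kN.
  R_n,bearing = 2·391.5 + 8·445.5 = 4347 kN → 0.75 × 4347 = 3260 kN.
Bolt shear governs: 1360 kN.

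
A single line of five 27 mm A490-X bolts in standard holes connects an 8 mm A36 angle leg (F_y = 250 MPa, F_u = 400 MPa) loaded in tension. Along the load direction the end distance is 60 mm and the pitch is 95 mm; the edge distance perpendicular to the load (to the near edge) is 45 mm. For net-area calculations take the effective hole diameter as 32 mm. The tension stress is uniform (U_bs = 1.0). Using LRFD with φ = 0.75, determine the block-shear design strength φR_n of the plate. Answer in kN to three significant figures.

Shear plane L_v = 60 + 4·95 = 440 mm; A_gv = 440 × 8 = 3520 mm².
A_nv = (440 − 4.5·32) × 8 = 2368 mm².
A_nt = (45 − 0.5·32) × 8 = 232 mm².
0.6 F_u A_nv = 568.3 kN; 0.6 F_y A_gv = 528 kN → shear yielding governs the shear term.
R_n = 528 + 1.0 × 400 × 232 / 1000 = 620.8 kN.
Design strength φR_n = 0.75 × 620.8 = 466 kN.

466 kN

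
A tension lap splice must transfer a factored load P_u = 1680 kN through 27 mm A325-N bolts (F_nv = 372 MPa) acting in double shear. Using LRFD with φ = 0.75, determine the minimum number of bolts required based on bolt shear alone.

6 bolts

A_b = π·27²/4 = 572.6 mm².
Per-bolt design strength φR_n = 0.75 × 372 × 572.6 × 2 / 1000 = 319.5 kN.
n ≥ 1680 / 319.5 = 5.258 → use 6 bolts.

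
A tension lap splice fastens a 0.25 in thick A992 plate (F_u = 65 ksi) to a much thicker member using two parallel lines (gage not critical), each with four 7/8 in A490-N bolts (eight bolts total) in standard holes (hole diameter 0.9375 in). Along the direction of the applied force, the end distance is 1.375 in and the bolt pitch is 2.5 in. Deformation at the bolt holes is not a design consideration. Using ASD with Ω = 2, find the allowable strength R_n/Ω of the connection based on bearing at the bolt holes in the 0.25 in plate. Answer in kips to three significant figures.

136 kips

Per bolt r_n = 1.5 l_c t F_u ≤ 3.0 d t F_u; upper limit = 3.0 × 0.875 × 0.25 × 65 = 42.66 kips.
Edge bolt: l_c = 1.375 − 0.9375/2 = 0.9062 in → 1.5 × 0.9062 × 0.25 × 65 = 22.09 → r_n = 22.09 kips.
Interior bolts: l_c = 2.5 − 0.9375 = 1.562 in → 1.5 × 1.562 × 0.25 × 65 = 38.09 → r_n = 38.09 kips.
R_n = 2 × 22.09 + 6 × 38.09 = 272.7 kips.
Allowable strength R_n/Ω = 272.7 / 2 = 136 kips.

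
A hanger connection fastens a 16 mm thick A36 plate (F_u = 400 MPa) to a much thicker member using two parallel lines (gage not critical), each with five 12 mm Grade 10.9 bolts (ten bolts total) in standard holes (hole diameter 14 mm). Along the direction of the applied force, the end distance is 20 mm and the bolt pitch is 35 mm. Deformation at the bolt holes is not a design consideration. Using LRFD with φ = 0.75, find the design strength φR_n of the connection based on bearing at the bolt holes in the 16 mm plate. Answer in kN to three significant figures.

1400 kN

Per bolt r_n = 1.5 l_c t F_u ≤ 3.0 d t F_u; upper limit = 3.0 × 12 × 16 × 400 / 1000 = 230.4 kN.
Edge bolt: l_c = 20 − 14/2 = 13 mm → 1.5 × 13 × 16 × 400 / 1000 = 124.8 → r_n = 124.8 kN.
Interior bolts: l_c = 35 − 14 = 21 mm → 1.5 × 21 × 16 × 400 / 1000 = 201.6 → r_n = 201.6 kN.
R_n = 2 × 124.8 + 8 × 201.6 = 1862 kN.
Design strength φR_n = 0.75 × 1862 = 1400 kN.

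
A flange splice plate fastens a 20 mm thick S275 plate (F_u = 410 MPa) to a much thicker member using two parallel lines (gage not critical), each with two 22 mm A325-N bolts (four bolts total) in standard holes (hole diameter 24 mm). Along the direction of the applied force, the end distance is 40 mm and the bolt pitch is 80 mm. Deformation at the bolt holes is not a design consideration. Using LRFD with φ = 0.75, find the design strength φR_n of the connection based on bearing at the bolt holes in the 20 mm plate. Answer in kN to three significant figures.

1330 kN

Per bolt r_n = 1.5 l_c t F_u ≤ 3.0 d t F_u; upper limit = 3.0 × 22 × 20 × 410 / 1000 = 541.2 kN.
Edge bolt: l_c = 40 − 24/2 = 28 mm → 1.5 × 28 × 20 × 410 / 1000 = 344.4 → r_n = 344.4 kN.
Interior bolts: l_c = 80 − 24 = 56 mm → 1.5 × 56 × 20 × 410 / 1000 = 688.8 → r_n = 541.2 kN.
R_n = 2 × 344.4 + 2 × 541.2 = 1771 kN.
Design strength φR_n = 0.75 × 1771 = 1330 kN.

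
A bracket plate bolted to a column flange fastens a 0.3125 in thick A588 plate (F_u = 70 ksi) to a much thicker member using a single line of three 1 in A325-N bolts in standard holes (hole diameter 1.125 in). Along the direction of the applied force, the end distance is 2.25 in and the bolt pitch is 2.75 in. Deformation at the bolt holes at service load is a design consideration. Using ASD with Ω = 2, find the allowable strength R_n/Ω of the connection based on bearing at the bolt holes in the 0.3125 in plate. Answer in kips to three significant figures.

64.8 kips

Per bolt r_n = 1.2 l_c t F_u ≤ 2.4 d t F_u; upper limit = 2.4 × 1 × 0.3125 × 70 = 52.5 kips.
Edge bolt: l_c = 2.25 − 1.125/2 = 1.688 in → 1.2 × 1.688 × 0.3125 × 70 = 44.3 → r_n = 44.3 kips.
Interior bolts: l_c = 2.75 − 1.125 = 1.625 in → 1.2 × 1.625 × 0.3125 × 70 = 42.66 → r_n = 42.66 kips.
R_n = 1 × 44.3 + 2 × 42.66 = 129.6 kips.
Allowable strength R_n/Ω = 129.6 / 2 = 64.8 kips.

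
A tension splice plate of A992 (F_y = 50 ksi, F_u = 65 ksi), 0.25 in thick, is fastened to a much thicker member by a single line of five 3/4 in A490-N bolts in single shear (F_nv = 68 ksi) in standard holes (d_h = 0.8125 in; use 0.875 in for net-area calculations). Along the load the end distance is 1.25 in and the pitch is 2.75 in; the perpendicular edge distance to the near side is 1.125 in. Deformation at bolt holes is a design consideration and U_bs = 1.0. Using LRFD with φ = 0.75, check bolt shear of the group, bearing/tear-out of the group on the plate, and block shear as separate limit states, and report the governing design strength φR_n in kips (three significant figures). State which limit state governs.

Bolt shear: A_b = π·0.75²/4 = 0.4418 in²; R_n = 68 × 0.4418 × 5 × 1 = 150.2 kips → 0.75 × 150.2 = 113 kips.
Bearing: edge l_c = 0.8438, r_n = 16.45 kips; interior l_c = 1.938, r_n = 29.25 kips; R_n = 16.45 + 4·29.25 = 133.5 kips → 100 kips.
Block shear: A_gv = 3.062, A_nv = 2.078, A_nt = 0.1719 in²; R_n = min(0.6F_uA_nv, 0.6F_yA_gv) + U_bs·F_u·A_nt = 92.22 kips → 69.2 kips.
Block shear governs: 69.2 kips.

69.2 kips (block shear governs)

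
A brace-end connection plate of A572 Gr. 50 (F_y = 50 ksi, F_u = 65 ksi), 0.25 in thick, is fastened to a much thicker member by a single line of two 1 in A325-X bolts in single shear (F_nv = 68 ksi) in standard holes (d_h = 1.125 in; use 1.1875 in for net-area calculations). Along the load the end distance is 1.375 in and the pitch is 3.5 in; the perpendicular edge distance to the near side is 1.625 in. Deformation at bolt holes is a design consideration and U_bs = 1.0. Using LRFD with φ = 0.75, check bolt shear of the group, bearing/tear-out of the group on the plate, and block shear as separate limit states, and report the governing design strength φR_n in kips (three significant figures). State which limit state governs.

35.2 kips (block shear governs)

Bolt shear: A_b = π·1²/4 = 0.7854 in²; R_n = 68 × 0.7854 × 2 × 1 = 106.8 kips → 0.75 × 106.8 = 80.1 kips.
Bearing: edge l_c = 0.8125, r_n = 15.84 kips; interior l_c = 2.375, r_n = 39 kips; R_n = 15.84 + 1·39 = 54.84 kips → 41.1 kips.
Block shear: A_gv = 1.219, A_nv = 0.7734, A_nt = 0.2578 in²; R_n = min(0.6F_uA_nv, 0.6F_yA_gv) + U_bs·F_u·A_nt = 46.92 kips → 35.2 kips.
Block shear governs: 35.2 kips.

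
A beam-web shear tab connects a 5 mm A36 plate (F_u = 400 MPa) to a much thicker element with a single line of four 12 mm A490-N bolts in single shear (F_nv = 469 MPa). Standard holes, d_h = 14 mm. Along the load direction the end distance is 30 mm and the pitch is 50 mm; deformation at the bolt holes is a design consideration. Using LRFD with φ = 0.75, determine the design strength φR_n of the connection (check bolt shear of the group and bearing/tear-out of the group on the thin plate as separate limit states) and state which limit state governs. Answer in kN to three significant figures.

Bolt shear: A_b = π·12²/4 = 113.1 mm²; R_n = 469 × 113.1 × 4 × 1 / 1000 = 212.2 kN → 0.75 × 212.2 = 159 kN.
Bearing (1.2 l_c t F_u ≤ 2.4 d t F_u): upper limit = 2.4·12·5·400 / 1000 = 57.6 kN.
  Edge l_c = 30 − 14/2 = 23 → r_n = 55.2 kN; interior l_c = 50 − 14 = 36 → r_n = 57.6 kN.
  R_n,bearing = 1·55.2 + 3·57.6 = 228 kN → 0.75 × 228 = 171 kN.
Bolt shear governs: 159 kN.

159 kN (bolt shear governs)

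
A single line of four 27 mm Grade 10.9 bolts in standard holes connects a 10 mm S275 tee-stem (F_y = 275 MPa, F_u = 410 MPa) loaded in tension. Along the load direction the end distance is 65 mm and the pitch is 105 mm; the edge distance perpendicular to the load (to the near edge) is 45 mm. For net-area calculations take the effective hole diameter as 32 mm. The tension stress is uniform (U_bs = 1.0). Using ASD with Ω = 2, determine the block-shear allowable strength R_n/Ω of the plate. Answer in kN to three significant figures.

Shear plane L_v = 65 + 3·105 = 380 mm; A_gv = 380 × 10 = 3800 mm².
A_nv = (380 − 3.5·32) × 10 = 2680 mm².
A_nt = (45 − 0.5·32) × 10 = 290 mm².
0.6 F_u A_nv = 659.3 kN; 0.6 F_y A_gv = 627 kN → shear yielding governs the shear term.
R_n = 627 + 1.0 × 410 × 290 / 1000 = 745.9 kN.
Allowable strength R_n/Ω = 745.9 / 2 = 373 kN.

373 kN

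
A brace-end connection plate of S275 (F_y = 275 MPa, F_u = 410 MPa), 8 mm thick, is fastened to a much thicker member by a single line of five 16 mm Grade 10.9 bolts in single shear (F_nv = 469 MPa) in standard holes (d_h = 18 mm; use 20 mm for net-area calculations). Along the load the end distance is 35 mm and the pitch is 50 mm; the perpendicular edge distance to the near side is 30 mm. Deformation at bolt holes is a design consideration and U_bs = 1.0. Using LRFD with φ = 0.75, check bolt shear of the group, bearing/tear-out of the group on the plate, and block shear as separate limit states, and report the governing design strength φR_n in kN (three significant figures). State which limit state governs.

263 kN (block shear governs)

Bolt shear: A_b = π·16²/4 = 201.1 mm²; R_n = 469 × 201.1 × 5 × 1 / 1000 = 471.5 kN → 0.75 × 471.5 = 354 kN.
Bearing: edge l_c = 26, r_n = 102.3 kN; interior l_c = 32, r_n = 126 kN; R_n = 102.3 + 4·126 = 606.1 kN → 455 kN.
Block shear: A_gv = 1880, A_nv = 1160, A_nt = 160 mm²; R_n = min(0.6F_uA_nv, 0.6F_yA_gv) + U_bs·F_u·A_nt = 351 kN → 263 kN.
Block shear governs: 263 kN.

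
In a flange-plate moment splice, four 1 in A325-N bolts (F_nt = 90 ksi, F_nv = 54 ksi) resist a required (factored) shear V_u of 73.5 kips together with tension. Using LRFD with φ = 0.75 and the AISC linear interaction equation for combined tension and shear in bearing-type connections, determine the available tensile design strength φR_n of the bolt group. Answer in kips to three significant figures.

153 kips

A_b = π·1²/4 = 0.7854 in²; f_rv = 73.5 / (4 × 0.7854) = 23.4 ksi.
F'_nt = 1.3 F_nt − (F_nt / φF_nv) f_rv = 1.3·90 − (90/(0.75·54))·23.4 = 65.01 ksi, capped at F_nt → F'_nt = 65.01 ksi.
R_n = F'_nt · A_b · n = 65.01 × 0.7854 × 4 = 204.2 kips.
Design strength φR_n = 0.75 × 204.2 = 153 kips.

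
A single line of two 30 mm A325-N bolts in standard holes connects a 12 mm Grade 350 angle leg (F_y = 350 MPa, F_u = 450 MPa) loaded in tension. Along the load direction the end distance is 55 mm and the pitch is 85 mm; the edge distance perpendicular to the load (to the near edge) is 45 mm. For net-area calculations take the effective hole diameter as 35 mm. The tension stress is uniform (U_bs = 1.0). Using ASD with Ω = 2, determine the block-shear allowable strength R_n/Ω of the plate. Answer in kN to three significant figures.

Shear plane L_v = 55 + 1·85 = 140 mm; A_gv = 140 × 12 = 1680 mm².
A_nv = (140 − 1.5·35) × 12 = 1050 mm².
A_nt = (45 − 0.5·35) × 12 = 330 mm².
0.6 F_u A_nv = 283.5 kN; 0.6 F_y A_gv = 352.8 kN → shear rupture governs the shear term.
R_n = 283.5 + 1.0 × 450 × 330 / 1000 = 432 kN.
Allowable strength R_n/Ω = 432 / 2 = 216 kN.

216 kN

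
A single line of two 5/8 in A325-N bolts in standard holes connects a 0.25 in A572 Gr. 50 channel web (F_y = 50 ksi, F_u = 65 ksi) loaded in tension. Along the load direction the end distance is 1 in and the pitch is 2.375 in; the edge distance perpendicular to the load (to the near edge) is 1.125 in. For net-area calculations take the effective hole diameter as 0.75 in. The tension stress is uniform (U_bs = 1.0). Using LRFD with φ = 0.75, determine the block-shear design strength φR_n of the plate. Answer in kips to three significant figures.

Shear plane L_v = 1 + 1·2.375 = 3.375 in; A_gv = 3.375 × 0.25 = 0.8438 in².
A_nv = (3.375 − 1.5·0.75) × 0.25 = 0.5625 in².
A_nt = (1.125 − 0.5·0.75) × 0.25 = 0.1875 in².
0.6 F_u A_nv = 21.94 kips; 0.6 F_y A_gv = 25.31 kips → shear rupture governs the shear term.
R_n = 21.94 + 1.0 × 65 × 0.1875 = 34.12 kips.
Design strength φR_n = 0.75 × 34.12 = 25.6 kips.

25.6 kips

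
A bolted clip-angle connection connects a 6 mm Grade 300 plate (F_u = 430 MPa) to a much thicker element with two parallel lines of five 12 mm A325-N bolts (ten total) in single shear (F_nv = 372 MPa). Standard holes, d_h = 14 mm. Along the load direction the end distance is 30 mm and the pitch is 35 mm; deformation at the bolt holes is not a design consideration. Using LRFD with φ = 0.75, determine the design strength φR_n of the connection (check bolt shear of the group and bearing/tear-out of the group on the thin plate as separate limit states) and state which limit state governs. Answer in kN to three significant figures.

Bolt shear: A_b = π·12²/4 = 113.1 mm²; R_n = 372 × 113.1 × 10 × 1 / 1000 = 420.7 kN → 0.75 × 420.7 = 316 kN.
Bearing (1.5 l_c t F_u ≤ 3.0 d t F_u): upper limit = 3.0·12·6·430 / 1000 = 92.88 kN.
  Edge l_c = 30 − 14/2 = 23 → r_n = 89.01 kN; interior l_c = 35 − 14 = 21 → r_n = 81.27 kN.
  R_n,bearing = 2·89.01 + 8·81.27 = 828.2 kN → 0.75 × 828.2 = 621 kN.
Bolt shear governs: 316 kN.

316 kN (bolt shear governs)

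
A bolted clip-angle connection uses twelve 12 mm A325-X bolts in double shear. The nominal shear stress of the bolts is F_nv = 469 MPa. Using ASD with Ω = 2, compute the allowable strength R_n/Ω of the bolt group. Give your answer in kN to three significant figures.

637 kN

A_b = π × 12² / 4 = 113.1 mm².
R_n = F_nv · A_b · n · n_s = 469 × 113.1 × 12 × 2 / 1000 = 1273 kN.
Allowable strength R_n/Ω = 1273 / 2 = 637 kN.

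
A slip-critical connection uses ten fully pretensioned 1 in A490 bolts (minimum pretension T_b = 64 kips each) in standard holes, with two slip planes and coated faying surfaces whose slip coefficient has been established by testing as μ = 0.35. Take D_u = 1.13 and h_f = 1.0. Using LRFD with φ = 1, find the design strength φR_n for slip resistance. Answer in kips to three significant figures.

R_n = μ · D_u · h_f · T_b · n_s · n_b = 0.35 × 1.13 × 1.0 × 64 × 2 × 10 = 506.2 kips.
Design strength φR_n = 1 × 506.2 = 506 kips.

506 kips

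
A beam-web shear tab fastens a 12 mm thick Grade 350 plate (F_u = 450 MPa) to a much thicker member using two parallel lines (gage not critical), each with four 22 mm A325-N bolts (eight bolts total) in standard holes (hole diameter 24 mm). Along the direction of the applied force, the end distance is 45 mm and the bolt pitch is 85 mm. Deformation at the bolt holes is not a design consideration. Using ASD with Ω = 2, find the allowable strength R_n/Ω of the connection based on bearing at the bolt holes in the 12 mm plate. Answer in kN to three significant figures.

1340 kN

Per bolt r_n = 1.5 l_c t F_u ≤ 3.0 d t F_u; upper limit = 3.0 × 22 × 12 × 450 / 1000 = 356.4 kN.
Edge bolt: l_c = 45 − 24/2 = 33 mm → 1.5 × 33 × 12 × 450 / 1000 = 267.3 → r_n = 267.3 kN.
Interior bolts: l_c = 85 − 24 = 61 mm → 1.5 × 61 × 12 × 450 / 1000 = 494.1 → r_n = 356.4 kN.
R_n = 2 × 267.3 + 6 × 356.4 = 2673 kN.
Allowable strength R_n/Ω = 2673 / 2 = 1340 kN.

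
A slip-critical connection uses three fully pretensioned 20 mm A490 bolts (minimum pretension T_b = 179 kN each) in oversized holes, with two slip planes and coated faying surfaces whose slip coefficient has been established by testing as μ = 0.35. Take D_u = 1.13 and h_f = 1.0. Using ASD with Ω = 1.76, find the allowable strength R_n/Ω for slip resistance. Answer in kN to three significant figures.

241 kN

R_n = μ · D_u · h_f · T_b · n_s · n_b = 0.35 × 1.13 × 1.0 × 179 × 2 × 3 = 424.8 kN.
Allowable strength R_n/Ω = 424.8 / 1.76 = 241 kN.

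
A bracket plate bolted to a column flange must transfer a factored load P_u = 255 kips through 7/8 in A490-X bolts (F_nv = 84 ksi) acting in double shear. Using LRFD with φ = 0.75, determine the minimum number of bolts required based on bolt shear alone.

4 bolts

A_b = π·0.875²/4 = 0.6013 in².
Per-bolt design strength φR_n = 0.75 × 84 × 0.6013 × 2 = 75.77 kips.
n ≥ 255 / 75.77 = 3.366 → use 4 bolts.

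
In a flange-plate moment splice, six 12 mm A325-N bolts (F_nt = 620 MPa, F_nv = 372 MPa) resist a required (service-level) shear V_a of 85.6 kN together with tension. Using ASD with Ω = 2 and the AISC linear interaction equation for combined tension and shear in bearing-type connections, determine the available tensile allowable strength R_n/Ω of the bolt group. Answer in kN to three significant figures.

131 kN

A_b = π·12²/4 = 113.1 mm²; f_rv = 85.6 × 1000 / (6 × 113.1) = 126.1 MPa.
F'_nt = 1.3 F_nt − (Ω F_nt / F_nv) f_rv = 1.3·620 − (2·620/372)·126.1 = 385.5 MPa, capped at F_nt → F'_nt = 385.5 MPa.
R_n = F'_nt · A_b · n = 385.5 × 113.1 × 6 / 1000 = 261.6 kN.
Allowable strength R_n/Ω = 261.6 / 2 = 131 kN.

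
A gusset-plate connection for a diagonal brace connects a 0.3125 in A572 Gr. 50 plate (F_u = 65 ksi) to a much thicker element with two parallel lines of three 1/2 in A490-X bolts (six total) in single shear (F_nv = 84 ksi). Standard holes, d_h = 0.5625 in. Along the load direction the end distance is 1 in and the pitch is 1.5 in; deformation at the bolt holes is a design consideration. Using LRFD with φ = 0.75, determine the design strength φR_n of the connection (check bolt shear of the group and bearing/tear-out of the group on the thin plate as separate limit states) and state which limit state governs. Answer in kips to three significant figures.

74.2 kips (bolt shear governs)

Bolt shear: A_b = π·0.5²/4 = 0.1963 in²; R_n = 84 × 0.1963 × 6 × 1 = 98.96 kips → 0.75 × 98.96 = 74.2 kips.
Bearing (1.2 l_c t F_u ≤ 2.4 d t F_u): upper limit = 2.4·0.5·0.3125·65 = 24.38 kips.
  Edge l_c = 1 − 0.5625/2 = 0.7188 → r_n = 17.52 kips; interior l_c = 1.5 − 0.5625 = 0.9375 → r_n = 22.85 kips.
  R_n,bearing = 2·17.52 + 4·22.85 = 126.4 kips → 0.75 × 126.4 = 94.8 kips.
Bolt shear governs: 74.2 kips.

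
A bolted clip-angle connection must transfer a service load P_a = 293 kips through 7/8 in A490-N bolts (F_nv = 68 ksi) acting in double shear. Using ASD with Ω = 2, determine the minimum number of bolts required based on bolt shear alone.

8 bolts

A_b = π·0.875²/4 = 0.6013 in².
Per-bolt allowable strength R_n/Ω = 68 × 0.6013 × 2 / 2 = 40.89 kips.
n ≥ 293 / 40.89 = 7.166 → use 8 bolts.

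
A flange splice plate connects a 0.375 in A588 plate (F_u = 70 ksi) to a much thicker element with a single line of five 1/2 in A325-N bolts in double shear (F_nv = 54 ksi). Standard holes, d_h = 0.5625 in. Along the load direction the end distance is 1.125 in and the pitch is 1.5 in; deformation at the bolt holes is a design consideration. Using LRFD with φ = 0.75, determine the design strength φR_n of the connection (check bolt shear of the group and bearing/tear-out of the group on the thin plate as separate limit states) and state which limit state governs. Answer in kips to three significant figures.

79.5 kips (bolt shear governs)

Bolt shear: A_b = π·0.5²/4 = 0.1963 in²; R_n = 54 × 0.1963 × 5 × 2 = 106 kips → 0.75 × 106 = 79.5 kips.
Bearing (1.2 l_c t F_u ≤ 2.4 d t F_u): upper limit = 2.4·0.5·0.375·70 = 31.5 kips.
  Edge l_c = 1.125 − 0.5625/2 = 0.8438 → r_n = 26.58 kips; interior l_c = 1.5 − 0.5625 = 0.9375 → r_n = 29.53 kips.
  R_n,bearing = 1·26.58 + 4·29.53 = 144.7 kips → 0.75 × 144.7 = 109 kips.
Bolt shear governs: 79.5 kips.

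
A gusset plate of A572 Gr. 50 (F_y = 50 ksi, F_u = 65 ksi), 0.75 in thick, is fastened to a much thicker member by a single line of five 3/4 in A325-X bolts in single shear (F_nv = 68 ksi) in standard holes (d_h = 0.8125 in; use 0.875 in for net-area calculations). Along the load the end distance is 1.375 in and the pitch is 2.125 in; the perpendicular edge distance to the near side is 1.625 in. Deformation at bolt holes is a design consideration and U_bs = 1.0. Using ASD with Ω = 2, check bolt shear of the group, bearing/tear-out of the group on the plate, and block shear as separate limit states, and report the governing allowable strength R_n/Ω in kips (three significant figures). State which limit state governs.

75.1 kips (bolt shear governs)

Bolt shear: A_b = π·0.75²/4 = 0.4418 in²; R_n = 68 × 0.4418 × 5 × 1 = 150.2 kips → 150.2 / 2 = 75.1 kips.
Bearing: edge l_c = 0.9688, r_n = 56.67 kips; interior l_c = 1.312, r_n = 76.78 kips; R_n = 56.67 + 4·76.78 = 363.8 kips → 182 kips.
Block shear: A_gv = 7.406, A_nv = 4.453, A_nt = 0.8906 in²; R_n = min(0.6F_uA_nv, 0.6F_yA_gv) + U_bs·F_u·A_nt = 231.6 kips → 116 kips.
Bolt shear governs: 75.1 kips.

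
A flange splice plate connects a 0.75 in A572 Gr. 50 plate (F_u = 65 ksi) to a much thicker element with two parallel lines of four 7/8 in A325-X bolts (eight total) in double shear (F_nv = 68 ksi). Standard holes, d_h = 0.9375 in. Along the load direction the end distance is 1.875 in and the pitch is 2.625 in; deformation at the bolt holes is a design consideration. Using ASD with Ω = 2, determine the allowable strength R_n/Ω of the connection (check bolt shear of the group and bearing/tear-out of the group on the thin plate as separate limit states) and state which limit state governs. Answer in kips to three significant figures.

Bolt shear: A_b = π·0.875²/4 = 0.6013 in²; R_n = 68 × 0.6013 × 8 × 2 = 654.2 kips → 654.2 / 2 = 327 kips.
Bearing (1.2 l_c t F_u ≤ 2.4 d t F_u): upper limit = 2.4·0.875·0.75·65 = 102.4 kips.
  Edge l_c = 1.875 − 0.9375/2 = 1.406 → r_n = 82.27 kips; interior l_c = 2.625 − 0.9375 = 1.688 → r_n = 98.72 kips.
  R_n,bearing = 2·82.27 + 6·98.72 = 756.8 kips → 756.8 / 2 = 378 kips.
Bolt shear governs: 327 kips.

327 kips (bolt shear governs)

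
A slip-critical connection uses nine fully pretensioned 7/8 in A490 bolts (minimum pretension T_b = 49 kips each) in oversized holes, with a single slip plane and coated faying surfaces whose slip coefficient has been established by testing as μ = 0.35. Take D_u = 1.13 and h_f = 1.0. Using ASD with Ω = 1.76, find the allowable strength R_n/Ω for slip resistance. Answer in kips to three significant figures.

99.1 kips

R_n = μ · D_u · h_f · T_b · n_s · n_b = 0.35 × 1.13 × 1.0 × 49 × 1 × 9 = 174.4 kips.
Allowable strength R_n/Ω = 174.4 / 1.76 = 99.1 kips.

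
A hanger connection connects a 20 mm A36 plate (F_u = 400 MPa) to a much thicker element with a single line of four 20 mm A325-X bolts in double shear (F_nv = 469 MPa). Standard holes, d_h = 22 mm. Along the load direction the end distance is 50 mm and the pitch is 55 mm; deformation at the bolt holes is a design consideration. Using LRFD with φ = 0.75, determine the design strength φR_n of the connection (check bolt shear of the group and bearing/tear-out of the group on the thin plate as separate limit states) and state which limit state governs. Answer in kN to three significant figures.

884 kN (bolt shear governs)

Bolt shear: A_b = π·20²/4 = 314.2 mm²; R_n = 469 × 314.2 × 4 × 2 / 1000 = 1179 kN → 0.75 × 1179 = 884 kN.
Bearing (1.2 l_c t F_u ≤ 2.4 d t F_u): upper limit = 2.4·20·20·400 / 1000 = 384 kN.
  Edge l_c = 50 − 22/2 = 39 → r_n = 374.4 kN; interior l_c = 55 − 22 = 33 → r_n = 316.8 kN.
  R_n,bearing = 1·374.4 + 3·316.8 = 1325 kN → 0.75 × 1325 = 994 kN.
Bolt shear governs: 884 kN.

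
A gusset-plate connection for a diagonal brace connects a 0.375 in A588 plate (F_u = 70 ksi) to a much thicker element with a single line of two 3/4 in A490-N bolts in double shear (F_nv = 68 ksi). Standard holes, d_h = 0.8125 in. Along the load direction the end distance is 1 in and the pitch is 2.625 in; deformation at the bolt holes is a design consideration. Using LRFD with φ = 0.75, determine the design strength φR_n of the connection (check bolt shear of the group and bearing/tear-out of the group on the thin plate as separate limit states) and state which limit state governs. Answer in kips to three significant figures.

49.5 kips (bearing governs)

Bolt shear: A_b = π·0.75²/4 = 0.4418 in²; R_n = 68 × 0.4418 × 2 × 2 = 120.2 kips → 0.75 × 120.2 = 90.1 kips.
Bearing (1.2 l_c t F_u ≤ 2.4 d t F_u): upper limit = 2.4·0.75·0.375·70 = 47.25 kips.
  Edge l_c = 1 − 0.8125/2 = 0.5938 → r_n = 18.7 kips; interior l_c = 2.625 − 0.8125 = 1.812 → r_n = 47.25 kips.
  R_n,bearing = 1·18.7 + 1·47.25 = 65.95 kips → 0.75 × 65.95 = 49.5 kips.
Bearing governs: 49.5 kips.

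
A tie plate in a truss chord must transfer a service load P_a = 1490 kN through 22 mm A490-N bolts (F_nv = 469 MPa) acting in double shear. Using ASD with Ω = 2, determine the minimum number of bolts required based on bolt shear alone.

9 bolts

A_b = π·22²/4 = 380.1 mm².
Per-bolt allowable strength R_n/Ω = 469 × 380.1 × 2 / 1000 / 2 = 178.3 kN.
n ≥ 1490 / 178.3 = 8.358 → use 9 bolts.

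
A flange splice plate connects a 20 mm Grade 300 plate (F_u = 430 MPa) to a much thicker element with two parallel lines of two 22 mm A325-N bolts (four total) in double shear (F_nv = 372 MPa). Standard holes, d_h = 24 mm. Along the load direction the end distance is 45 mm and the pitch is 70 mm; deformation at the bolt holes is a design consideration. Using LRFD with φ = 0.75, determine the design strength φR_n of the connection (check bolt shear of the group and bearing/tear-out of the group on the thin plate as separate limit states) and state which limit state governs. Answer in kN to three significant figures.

848 kN (bolt shear governs)

Bolt shear: A_b = π·22²/4 = 380.1 mm²; R_n = 372 × 380.1 × 4 × 2 / 1000 = 1131 kN → 0.75 × 1131 = 848 kN.
Bearing (1.2 l_c t F_u ≤ 2.4 d t F_u): upper limit = 2.4·22·20·430 / 1000 = 454.1 kN.
  Edge l_c = 45 − 24/2 = 33 → r_n = 340.6 kN; interior l_c = 70 − 24 = 46 → r_n = 454.1 kN.
  R_n,bearing = 2·340.6 + 2·454.1 = 1589 kN → 0.75 × 1589 = 1190 kN.
Bolt shear governs: 848 kN.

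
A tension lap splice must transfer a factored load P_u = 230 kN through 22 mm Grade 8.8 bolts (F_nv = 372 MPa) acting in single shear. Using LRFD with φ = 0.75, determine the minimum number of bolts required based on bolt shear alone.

3 bolts

A_b = π·22²/4 = 380.1 mm².
Per-bolt design strength φR_n = 0.75 × 372 × 380.1 × 1 / 1000 = 106.1 kN.
n ≥ 230 / 106.1 = 2.169 → use 3 bolts.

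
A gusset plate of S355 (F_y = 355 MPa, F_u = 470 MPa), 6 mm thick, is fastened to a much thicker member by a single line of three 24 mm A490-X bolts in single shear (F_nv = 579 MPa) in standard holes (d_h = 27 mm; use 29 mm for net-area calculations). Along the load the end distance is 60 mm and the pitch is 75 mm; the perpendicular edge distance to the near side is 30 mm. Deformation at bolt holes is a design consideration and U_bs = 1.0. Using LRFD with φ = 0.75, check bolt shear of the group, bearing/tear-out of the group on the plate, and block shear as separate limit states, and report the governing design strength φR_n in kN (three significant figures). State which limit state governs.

207 kN (block shear governs)

Bolt shear: A_b = π·24²/4 = 452.4 mm²; R_n = 579 × 452.4 × 3 × 1 / 1000 = 785.8 kN → 0.75 × 785.8 = 589 kN.
Bearing: edge l_c = 46.5, r_n = 157.4 kN; interior l_c = 48, r_n = 162.4 kN; R_n = 157.4 + 2·162.4 = 482.2 kN → 362 kN.
Block shear: A_gv = 1260, A_nv = 825, A_nt = 93 mm²; R_n = min(0.6F_uA_nv, 0.6F_yA_gv) + U_bs·F_u·A_nt = 276.4 kN → 207 kN.
Block shear governs: 207 kN.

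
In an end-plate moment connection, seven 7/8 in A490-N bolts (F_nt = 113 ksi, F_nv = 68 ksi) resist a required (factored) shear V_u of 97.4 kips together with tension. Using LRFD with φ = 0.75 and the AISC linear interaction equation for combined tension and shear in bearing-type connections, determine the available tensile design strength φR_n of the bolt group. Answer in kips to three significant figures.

302 kips

A_b = π·0.875²/4 = 0.6013 in²; f_rv = 97.4 / (7 × 0.6013) = 23.14 ksi.
F'_nt = 1.3 F_nt − (F_nt / φF_nv) f_rv = 1.3·113 − (113/(0.75·68))·23.14 = 95.63 ksi, capped at F_nt → F'_nt = 95.63 ksi.
R_n = F'_nt · A_b · n = 95.63 × 0.6013 × 7 = 402.5 kips.
Design strength φR_n = 0.75 × 402.5 = 302 kips.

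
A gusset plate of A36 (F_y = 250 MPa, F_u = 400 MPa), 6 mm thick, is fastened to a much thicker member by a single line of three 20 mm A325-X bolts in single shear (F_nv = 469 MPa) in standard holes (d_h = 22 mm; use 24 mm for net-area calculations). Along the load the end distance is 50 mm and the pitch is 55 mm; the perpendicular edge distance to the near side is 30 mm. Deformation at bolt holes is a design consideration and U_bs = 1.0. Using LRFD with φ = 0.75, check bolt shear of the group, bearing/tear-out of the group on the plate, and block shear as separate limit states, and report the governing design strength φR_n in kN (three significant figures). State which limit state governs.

140 kN (block shear governs)

Bolt shear: A_b = π·20²/4 = 314.2 mm²; R_n = 469 × 314.2 × 3 × 1 / 1000 = 442 kN → 0.75 × 442 = 332 kN.
Bearing: edge l_c = 39, r_n = 112.3 kN; interior l_c = 33, r_n = 95.04 kN; R_n = 112.3 + 2·95.04 = 302.4 kN → 227 kN.
Block shear: A_gv = 960, A_nv = 600, A_nt = 108 mm²; R_n = min(0.6F_uA_nv, 0.6F_yA_gv) + U_bs·F_u·A_nt = 187.2 kN → 140 kN.
Block shear governs: 140 kN.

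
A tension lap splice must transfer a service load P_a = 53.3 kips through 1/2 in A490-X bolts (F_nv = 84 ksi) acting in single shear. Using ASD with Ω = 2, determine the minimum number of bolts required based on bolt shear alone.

A_b = π·0.5²/4 = 0.1963 in².
Per-bolt allowable strength R_n/Ω = 84 × 0.1963 × 1 / 2 = 8.247 kips.
n ≥ 53.3 / 8.247 = 6.463 → use 7 bolts.

7 bolts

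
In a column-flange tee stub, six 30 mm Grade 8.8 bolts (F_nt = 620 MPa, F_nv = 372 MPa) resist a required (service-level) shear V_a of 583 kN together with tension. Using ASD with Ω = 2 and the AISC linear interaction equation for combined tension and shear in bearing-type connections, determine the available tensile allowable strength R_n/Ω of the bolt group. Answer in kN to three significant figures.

738 kN

A_b = π·30²/4 = 706.9 mm²; f_rv = 583 × 1000 / (6 × 706.9) = 137.5 MPa.
F'_nt = 1.3 F_nt − (Ω F_nt / F_nv) f_rv = 1.3·620 − (2·620/372)·137.5 = 347.8 MPa, capped at F_nt → F'_nt = 347.8 MPa.
R_n = F'_nt · A_b · n = 347.8 × 706.9 × 6 / 1000 = 1475 kN.
Allowable strength R_n/Ω = 1475 / 2 = 738 kN.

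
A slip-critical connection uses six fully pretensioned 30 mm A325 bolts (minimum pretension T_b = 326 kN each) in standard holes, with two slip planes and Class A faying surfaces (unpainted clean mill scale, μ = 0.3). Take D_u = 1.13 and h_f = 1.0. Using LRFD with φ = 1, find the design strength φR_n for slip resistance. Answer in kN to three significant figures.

1330 kN

R_n = μ · D_u · h_f · T_b · n_s · n_b = 0.3 × 1.13 × 1.0 × 326 × 2 × 6 = 1326 kN.
Design strength φR_n = 1 × 1326 = 1330 kN.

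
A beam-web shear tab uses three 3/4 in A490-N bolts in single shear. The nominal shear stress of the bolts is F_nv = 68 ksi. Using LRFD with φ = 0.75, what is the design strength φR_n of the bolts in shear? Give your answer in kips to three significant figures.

A_b = π × 0.75² / 4 = 0.4418 in².
R_n = F_nv · A_b · n · n_s = 68 × 0.4418 × 3 × 1 = 90.12 kips.
Design strength φR_n = 0.75 × 90.12 = 67.6 kips.

67.6 kips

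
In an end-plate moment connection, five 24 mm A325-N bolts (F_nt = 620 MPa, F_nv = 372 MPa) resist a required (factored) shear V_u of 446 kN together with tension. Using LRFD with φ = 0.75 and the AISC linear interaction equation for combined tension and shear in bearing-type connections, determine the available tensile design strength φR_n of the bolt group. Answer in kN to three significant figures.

A_b = π·24²/4 = 452.4 mm²; f_rv = 446 × 1000 / (5 × 452.4) = 197.2 MPa.
F'_nt = 1.3 F_nt − (F_nt / φF_nv) f_rv = 1.3·620 − (620/(0.75·372))·197.2 = 367.8 MPa, capped at F_nt → F'_nt = 367.8 MPa.
R_n = F'_nt · A_b · n = 367.8 × 452.4 × 5 / 1000 = 832 kN.
Design strength φR_n = 0.75 × 832 = 624 kN.

624 kN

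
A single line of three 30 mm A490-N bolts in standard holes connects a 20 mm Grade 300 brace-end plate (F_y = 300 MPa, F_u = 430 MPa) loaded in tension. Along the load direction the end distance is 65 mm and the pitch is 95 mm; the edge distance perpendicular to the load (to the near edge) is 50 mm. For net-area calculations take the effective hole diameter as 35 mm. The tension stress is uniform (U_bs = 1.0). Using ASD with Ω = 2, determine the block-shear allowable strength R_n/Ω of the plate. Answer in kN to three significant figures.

572 kN

Shear plane L_v = 65 + 2·95 = 255 mm; A_gv = 255 × 20 = 5100 mm².
A_nv = (255 − 2.5·35) × 20 = 3350 mm².
A_nt = (50 − 0.5·35) × 20 = 650 mm².
0.6 F_u A_nv = 864.3 kN; 0.6 F_y A_gv = 918 kN → shear rupture governs the shear term.
R_n = 864.3 + 1.0 × 430 × 650 / 1000 = 1144 kN.
Allowable strength R_n/Ω = 1144 / 2 = 572 kN.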